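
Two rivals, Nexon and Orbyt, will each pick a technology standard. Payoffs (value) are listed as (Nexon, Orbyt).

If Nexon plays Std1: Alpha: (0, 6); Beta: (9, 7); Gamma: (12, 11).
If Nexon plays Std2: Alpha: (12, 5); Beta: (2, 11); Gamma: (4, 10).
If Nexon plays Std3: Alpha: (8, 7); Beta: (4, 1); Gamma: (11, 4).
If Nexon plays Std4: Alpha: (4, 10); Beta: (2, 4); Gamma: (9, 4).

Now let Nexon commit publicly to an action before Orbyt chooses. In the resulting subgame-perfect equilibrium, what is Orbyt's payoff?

11

Work backward from Orbyt's decision.
- Std1: Orbyt compares 6, 7, 11 and picks Gamma; Nexon would get 12.
- Std2: Orbyt compares 5, 11, 10 and picks Beta; Nexon would get 2.
- Std3: Orbyt compares 7, 1, 4 and picks Alpha; Nexon would get 8.
- Std4: Orbyt compares 10, 4, 4 and picks Alpha; Nexon would get 4.
Among 12, 2, 8, 4, the best is 12 at Std1. Subgame-perfect outcome: (Std1, Gamma) with payoffs (12, 11).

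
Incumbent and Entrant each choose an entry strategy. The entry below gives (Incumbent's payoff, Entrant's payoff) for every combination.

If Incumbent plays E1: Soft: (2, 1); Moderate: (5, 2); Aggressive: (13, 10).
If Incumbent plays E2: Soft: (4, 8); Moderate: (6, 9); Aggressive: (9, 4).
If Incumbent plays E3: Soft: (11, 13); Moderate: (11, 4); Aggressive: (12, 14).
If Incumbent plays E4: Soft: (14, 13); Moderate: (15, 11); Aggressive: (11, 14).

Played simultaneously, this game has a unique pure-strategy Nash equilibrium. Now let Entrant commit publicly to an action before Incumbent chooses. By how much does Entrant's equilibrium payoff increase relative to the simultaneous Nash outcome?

3

Backward induction with Entrant moving first.
- Soft → Incumbent plays E4 (best of 2, 4, 11, 14); Entrant gets 13.
- Moderate → Incumbent plays E4 (best of 5, 6, 11, 15); Entrant gets 11.
- Aggressive → Incumbent plays E1 (best of 13, 9, 12, 11); Entrant gets 10.
Among 13, 11, 10, the best is 13 at Soft. Subgame-perfect outcome: (E4, Soft) with payoffs (14, 13).
For the simultaneous game, intersect best replies.
Incumbent's best replies: Soft→E4; Moderate→E4; Aggressive→E1.
Entrant's best replies: E1→Aggressive; E2→Moderate; E3→Aggressive; E4→Aggressive.
The unique mutual best reply is (E1, Aggressive), giving (13, 10).
Entrant's commitment gain: 13 − 10 = 3.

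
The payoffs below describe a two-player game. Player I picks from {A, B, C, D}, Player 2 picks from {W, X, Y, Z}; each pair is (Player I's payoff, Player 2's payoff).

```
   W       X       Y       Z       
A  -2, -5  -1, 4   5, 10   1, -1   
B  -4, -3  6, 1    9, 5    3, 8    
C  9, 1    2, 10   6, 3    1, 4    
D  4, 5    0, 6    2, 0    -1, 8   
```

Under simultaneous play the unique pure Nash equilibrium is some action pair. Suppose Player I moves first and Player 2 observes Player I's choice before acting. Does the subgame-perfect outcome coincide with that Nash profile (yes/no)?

no

Solve by backward induction (Player I leads).
- A → Player 2 plays Y (best of -5, 4, 10, -1); Player I gets 5.
- B → Player 2 plays Z (best of -3, 1, 5, 8); Player I gets 3.
- C → Player 2 plays X (best of 1, 10, 3, 4); Player I gets 2.
- D → Player 2 plays Z (best of 5, 6, 0, 8); Player I gets -1.
Player I's induced payoffs are 5, 3, 2, -1, so Player I commits to A. Subgame-perfect outcome: (A, Y) with payoffs (5, 10).
For the simultaneous game, intersect best replies.
Player I's best replies: W→C; X→B; Y→B; Z→B.
Player 2's best replies: A→Y; B→Z; C→X; D→Z.
Only (B, Z) has each player best-responding; Nash payoffs (3, 8).
Sequential outcome (A, Y) differs from the Nash profile (B, Z).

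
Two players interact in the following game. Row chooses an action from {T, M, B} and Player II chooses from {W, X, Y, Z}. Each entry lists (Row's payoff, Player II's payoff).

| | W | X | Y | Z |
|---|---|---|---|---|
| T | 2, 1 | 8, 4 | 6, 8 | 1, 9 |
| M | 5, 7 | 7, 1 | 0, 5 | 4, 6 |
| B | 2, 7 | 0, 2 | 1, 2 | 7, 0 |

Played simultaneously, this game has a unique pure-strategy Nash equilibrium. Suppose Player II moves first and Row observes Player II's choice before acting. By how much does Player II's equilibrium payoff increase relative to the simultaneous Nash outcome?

Work backward from Row's decision.
- W → Row plays M (best of 2, 5, 2); Player II gets 7.
- X → Row plays T (best of 8, 7, 0); Player II gets 4.
- Y → Row plays T (best of 6, 0, 1); Player II gets 8.
- Z → Row plays B (best of 1, 4, 7); Player II gets 0.
Maximizing over 7, 4, 8, 0, Player II chooses Y. Subgame-perfect outcome: (T, Y) with payoffs (6, 8).
Now find the simultaneous Nash equilibrium.
Row's best replies: W→M; X→T; Y→T; Z→B.
Player II's best replies: T→Z; M→W; B→W.
Only (M, W) has each player best-responding; Nash payoffs (5, 7).
Player II's commitment gain: 8 − 7 = 1.

1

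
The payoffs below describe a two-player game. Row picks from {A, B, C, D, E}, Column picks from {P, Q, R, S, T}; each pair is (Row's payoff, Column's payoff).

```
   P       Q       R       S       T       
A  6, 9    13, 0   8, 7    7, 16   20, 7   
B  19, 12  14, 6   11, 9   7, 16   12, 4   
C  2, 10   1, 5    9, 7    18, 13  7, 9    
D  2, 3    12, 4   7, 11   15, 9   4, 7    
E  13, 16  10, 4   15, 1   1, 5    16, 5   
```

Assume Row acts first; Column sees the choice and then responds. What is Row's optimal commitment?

Solve by backward induction (Row leads).
- A: Column compares 9, 0, 7, 16, 7 and picks S; Row would get 7.
- B: Column compares 12, 6, 9, 16, 4 and picks S; Row would get 7.
- C: Column compares 10, 5, 7, 13, 9 and picks S; Row would get 18.
- D: Column compares 3, 4, 11, 9, 7 and picks R; Row would get 7.
- E: Column compares 16, 4, 1, 5, 5 and picks P; Row would get 13.
Among 7, 7, 18, 7, 13, the best is 18 at C. Subgame-perfect outcome: (C, S) with payoffs (18, 13).

C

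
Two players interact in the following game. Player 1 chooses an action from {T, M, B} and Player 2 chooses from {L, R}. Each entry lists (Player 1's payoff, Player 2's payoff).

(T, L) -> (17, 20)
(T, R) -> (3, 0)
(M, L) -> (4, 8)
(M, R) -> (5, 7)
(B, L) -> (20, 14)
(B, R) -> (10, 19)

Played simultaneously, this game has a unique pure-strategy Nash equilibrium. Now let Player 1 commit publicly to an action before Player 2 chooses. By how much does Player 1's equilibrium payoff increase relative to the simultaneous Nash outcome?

Player 2 best-responds to each possible Player 1 move:
- T: BR = L, leader payoff 17.
- M: BR = L, leader payoff 4.
- B: BR = R, leader payoff 10.
Player 1's induced payoffs are 17, 4, 10, so Player 1 commits to T. Subgame-perfect outcome: (T, L) with payoffs (17, 20).
Now find the simultaneous Nash equilibrium.
Player 1's best replies: L→B; R→B.
Player 2's best replies: T→L; M→L; B→R.
The unique mutual best reply is (B, R), giving (10, 19).
Player 1's commitment gain: 17 − 10 = 7.

7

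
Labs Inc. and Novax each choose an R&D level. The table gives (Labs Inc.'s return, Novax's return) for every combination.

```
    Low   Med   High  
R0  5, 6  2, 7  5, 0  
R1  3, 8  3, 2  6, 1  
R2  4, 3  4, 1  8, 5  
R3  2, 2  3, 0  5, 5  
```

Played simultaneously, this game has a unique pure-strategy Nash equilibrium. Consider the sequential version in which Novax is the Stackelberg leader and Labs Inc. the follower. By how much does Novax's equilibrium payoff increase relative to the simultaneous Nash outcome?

Backward induction with Novax moving first.
- Low: BR = R0, leader payoff 6.
- Med: BR = R2, leader payoff 1.
- High: BR = R2, leader payoff 5.
Novax's induced payoffs are 6, 1, 5, so Novax commits to Low. Subgame-perfect outcome: (R0, Low) with payoffs (5, 6).
Under simultaneous play:
Labs Inc.'s best replies: Low→R0; Med→R2; High→R2.
Novax's best replies: R0→Med; R1→Low; R2→High; R3→High.
The unique mutual best reply is (R2, High), giving (8, 5).
Novax's commitment gain: 6 − 5 = 1.

1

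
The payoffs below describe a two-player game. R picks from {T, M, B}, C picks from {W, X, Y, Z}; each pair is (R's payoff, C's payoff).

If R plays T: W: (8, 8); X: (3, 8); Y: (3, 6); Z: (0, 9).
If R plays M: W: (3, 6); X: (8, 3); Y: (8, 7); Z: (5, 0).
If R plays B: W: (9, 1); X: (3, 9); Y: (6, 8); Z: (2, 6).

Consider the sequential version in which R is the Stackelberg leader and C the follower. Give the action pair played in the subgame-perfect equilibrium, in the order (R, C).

(M, Y)

Work backward from C's decision.
- T: C compares 8, 8, 6, 9 and picks Z; R would get 0.
- M: C compares 6, 3, 7, 0 and picks Y; R would get 8.
- B: C compares 1, 9, 8, 6 and picks X; R would get 3.
Among 0, 8, 3, the best is 8 at M. Subgame-perfect outcome: (M, Y) with payoffs (8, 7).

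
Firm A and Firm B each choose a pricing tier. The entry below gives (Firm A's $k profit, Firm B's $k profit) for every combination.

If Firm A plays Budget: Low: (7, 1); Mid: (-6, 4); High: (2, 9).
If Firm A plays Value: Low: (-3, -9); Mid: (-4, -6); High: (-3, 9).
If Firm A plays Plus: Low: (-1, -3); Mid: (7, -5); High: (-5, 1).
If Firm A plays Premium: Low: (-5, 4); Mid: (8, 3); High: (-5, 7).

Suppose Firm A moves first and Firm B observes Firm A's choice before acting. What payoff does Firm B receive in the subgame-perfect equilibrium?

Solve by backward induction (Firm A leads).
- Budget: Firm B compares 1, 4, 9 and picks High; Firm A would get 2.
- Value: Firm B compares -9, -6, 9 and picks High; Firm A would get -3.
- Plus: Firm B compares -3, -5, 1 and picks High; Firm A would get -5.
- Premium: Firm B compares 4, 3, 7 and picks High; Firm A would get -5.
Firm A's induced payoffs are 2, -3, -5, -5, so Firm A commits to Budget. Subgame-perfect outcome: (Budget, High) with payoffs (2, 9).

9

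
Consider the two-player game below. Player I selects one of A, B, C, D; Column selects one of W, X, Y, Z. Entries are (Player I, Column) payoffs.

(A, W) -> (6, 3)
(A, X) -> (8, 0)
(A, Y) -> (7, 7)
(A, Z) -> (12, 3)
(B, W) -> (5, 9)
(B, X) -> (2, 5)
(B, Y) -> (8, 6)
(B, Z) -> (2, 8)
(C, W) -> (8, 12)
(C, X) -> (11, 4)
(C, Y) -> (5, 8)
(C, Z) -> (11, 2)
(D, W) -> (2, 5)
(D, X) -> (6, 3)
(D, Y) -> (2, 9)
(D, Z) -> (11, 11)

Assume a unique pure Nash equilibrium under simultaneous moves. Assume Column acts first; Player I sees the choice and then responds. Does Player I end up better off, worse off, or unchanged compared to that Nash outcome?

Solve by backward induction (Column leads).
- W: Player I compares 6, 5, 8, 2 and picks C; Column would get 12.
- X: Player I compares 8, 2, 11, 6 and picks C; Column would get 4.
- Y: Player I compares 7, 8, 5, 2 and picks B; Column would get 6.
- Z: Player I compares 12, 2, 11, 11 and picks A; Column would get 3.
Among 12, 4, 6, 3, the best is 12 at W. Subgame-perfect outcome: (C, W) with payoffs (8, 12).
Now find the simultaneous Nash equilibrium.
Player I's best replies: W→C; X→C; Y→B; Z→A.
Column's best replies: A→Y; B→W; C→W; D→Z.
Only (C, W) has each player best-responding; Nash payoffs (8, 12).
Player I earns 8 sequentially versus 8 at the Nash outcome: unchanged.

unchanged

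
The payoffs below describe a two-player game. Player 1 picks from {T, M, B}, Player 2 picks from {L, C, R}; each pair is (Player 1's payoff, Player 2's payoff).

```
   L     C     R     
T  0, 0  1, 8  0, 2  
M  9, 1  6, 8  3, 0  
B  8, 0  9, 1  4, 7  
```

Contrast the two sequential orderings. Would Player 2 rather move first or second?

second

If Player 1 leads: Player 2's best replies are T→C, M→C, B→R; Player 1's induced payoffs 1, 6, 4; outcome (M, C), payoffs (6, 8).
If Player 2 leads: Player 1's best replies are L→M, C→B, R→B; Player 2's induced payoffs 1, 1, 7; outcome (B, R), payoffs (4, 7).
Player 2 gets 7 moving first and 8 moving second, so Player 2 prefers to move second.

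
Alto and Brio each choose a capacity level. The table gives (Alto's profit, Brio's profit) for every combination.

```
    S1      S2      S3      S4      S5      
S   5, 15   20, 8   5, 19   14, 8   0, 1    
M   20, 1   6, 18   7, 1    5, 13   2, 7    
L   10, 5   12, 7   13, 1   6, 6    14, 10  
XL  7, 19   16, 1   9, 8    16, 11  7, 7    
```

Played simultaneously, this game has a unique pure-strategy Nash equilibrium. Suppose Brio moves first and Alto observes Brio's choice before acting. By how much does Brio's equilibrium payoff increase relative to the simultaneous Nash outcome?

1

Alto best-responds to each possible Brio move:
- S1: Alto compares 5, 20, 10, 7 and picks M; Brio would get 1.
- S2: Alto compares 20, 6, 12, 16 and picks S; Brio would get 8.
- S3: Alto compares 5, 7, 13, 9 and picks L; Brio would get 1.
- S4: Alto compares 14, 5, 6, 16 and picks XL; Brio would get 11.
- S5: Alto compares 0, 2, 14, 7 and picks L; Brio would get 10.
Maximizing over 1, 8, 1, 11, 10, Brio chooses S4. Subgame-perfect outcome: (XL, S4) with payoffs (16, 11).
For the simultaneous game, intersect best replies.
Alto's best replies: S1→M; S2→S; S3→L; S4→XL; S5→L.
Brio's best replies: S→S3; M→S2; L→S5; XL→S1.
Only (L, S5) has each player best-responding; Nash payoffs (14, 10).
Brio's commitment gain: 11 − 10 = 1.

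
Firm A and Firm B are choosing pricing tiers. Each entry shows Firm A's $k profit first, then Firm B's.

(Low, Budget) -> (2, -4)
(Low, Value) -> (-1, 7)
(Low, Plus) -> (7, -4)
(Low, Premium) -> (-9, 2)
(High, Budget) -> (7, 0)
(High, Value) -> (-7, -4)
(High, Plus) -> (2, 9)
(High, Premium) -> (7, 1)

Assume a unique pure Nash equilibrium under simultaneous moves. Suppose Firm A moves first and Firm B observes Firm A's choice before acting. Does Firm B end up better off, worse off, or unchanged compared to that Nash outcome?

better off

Solve by backward induction (Firm A leads).
- Low: Firm B compares -4, 7, -4, 2 and picks Value; Firm A would get -1.
- High: Firm B compares 0, -4, 9, 1 and picks Plus; Firm A would get 2.
Maximizing over -1, 2, Firm A chooses High. Subgame-perfect outcome: (High, Plus) with payoffs (2, 9).
For the simultaneous game, intersect best replies.
Firm A's best replies: Budget→High; Value→Low; Plus→Low; Premium→High.
Firm B's best replies: Low→Value; High→Plus.
Only (Low, Value) has each player best-responding; Nash payoffs (-1, 7).
Firm B earns 9 sequentially versus 7 at the Nash outcome: better off.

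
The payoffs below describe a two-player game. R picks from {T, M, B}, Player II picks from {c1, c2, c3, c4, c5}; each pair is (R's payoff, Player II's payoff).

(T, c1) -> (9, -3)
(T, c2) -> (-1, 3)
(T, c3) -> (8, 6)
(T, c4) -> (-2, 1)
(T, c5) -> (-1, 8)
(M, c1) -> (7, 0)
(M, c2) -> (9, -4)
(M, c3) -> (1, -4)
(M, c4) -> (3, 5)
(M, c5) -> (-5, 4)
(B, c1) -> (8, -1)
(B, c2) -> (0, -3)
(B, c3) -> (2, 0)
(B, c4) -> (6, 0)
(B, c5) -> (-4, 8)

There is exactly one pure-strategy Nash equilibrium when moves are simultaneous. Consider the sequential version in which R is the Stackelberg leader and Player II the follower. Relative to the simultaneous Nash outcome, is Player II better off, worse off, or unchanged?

Work backward from Player II's decision.
- T → Player II plays c5 (best of -3, 3, 6, 1, 8); R gets -1.
- M → Player II plays c4 (best of 0, -4, -4, 5, 4); R gets 3.
- B → Player II plays c5 (best of -1, -3, 0, 0, 8); R gets -4.
Maximizing over -1, 3, -4, R chooses M. Subgame-perfect outcome: (M, c4) with payoffs (3, 5).
For the simultaneous game, intersect best replies.
R's best replies: c1→T; c2→M; c3→T; c4→B; c5→T.
Player II's best replies: T→c5; M→c4; B→c5.
Only (T, c5) has each player best-responding; Nash payoffs (-1, 8).
Player II earns 5 sequentially versus 8 at the Nash outcome: worse off.

worse off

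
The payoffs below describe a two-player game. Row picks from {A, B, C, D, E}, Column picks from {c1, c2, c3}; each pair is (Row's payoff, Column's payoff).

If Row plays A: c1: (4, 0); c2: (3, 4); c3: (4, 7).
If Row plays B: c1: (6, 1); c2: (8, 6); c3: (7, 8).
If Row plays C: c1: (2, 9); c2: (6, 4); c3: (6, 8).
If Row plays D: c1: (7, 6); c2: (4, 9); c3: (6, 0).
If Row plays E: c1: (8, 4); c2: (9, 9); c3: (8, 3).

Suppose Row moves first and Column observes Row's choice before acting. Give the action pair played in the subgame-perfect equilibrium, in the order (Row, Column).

(E, c2)

Column best-responds to each possible Row move:
- A: Column compares 0, 4, 7 and picks c3; Row would get 4.
- B: Column compares 1, 6, 8 and picks c3; Row would get 7.
- C: Column compares 9, 4, 8 and picks c1; Row would get 2.
- D: Column compares 6, 9, 0 and picks c2; Row would get 4.
- E: Column compares 4, 9, 3 and picks c2; Row would get 9.
Maximizing over 4, 7, 2, 4, 9, Row chooses E. Subgame-perfect outcome: (E, c2) with payoffs (9, 9).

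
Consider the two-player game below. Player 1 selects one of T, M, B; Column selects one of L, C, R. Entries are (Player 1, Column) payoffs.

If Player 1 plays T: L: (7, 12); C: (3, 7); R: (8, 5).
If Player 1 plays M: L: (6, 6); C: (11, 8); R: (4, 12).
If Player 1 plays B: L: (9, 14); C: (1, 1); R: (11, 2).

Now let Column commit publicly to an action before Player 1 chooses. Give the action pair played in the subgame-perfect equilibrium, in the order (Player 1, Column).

(B, L)

Player 1 best-responds to each possible Column move:
- L: Player 1 compares 7, 6, 9 and picks B; Column would get 14.
- C: Player 1 compares 3, 11, 1 and picks M; Column would get 8.
- R: Player 1 compares 8, 4, 11 and picks B; Column would get 2.
Maximizing over 14, 8, 2, Column chooses L. Subgame-perfect outcome: (B, L) with payoffs (9, 14).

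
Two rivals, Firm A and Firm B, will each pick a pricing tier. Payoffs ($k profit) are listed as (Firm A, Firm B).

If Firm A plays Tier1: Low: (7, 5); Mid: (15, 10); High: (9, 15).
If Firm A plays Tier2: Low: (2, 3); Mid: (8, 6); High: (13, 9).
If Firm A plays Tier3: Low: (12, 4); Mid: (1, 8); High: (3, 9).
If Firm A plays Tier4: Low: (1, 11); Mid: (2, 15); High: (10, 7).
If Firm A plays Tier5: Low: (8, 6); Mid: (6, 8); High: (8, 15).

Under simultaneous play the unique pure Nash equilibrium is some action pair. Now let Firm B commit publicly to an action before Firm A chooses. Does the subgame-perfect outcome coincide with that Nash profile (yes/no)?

no

Work backward from Firm A's decision.
- Low → Firm A plays Tier3 (best of 7, 2, 12, 1, 8); Firm B gets 4.
- Mid → Firm A plays Tier1 (best of 15, 8, 1, 2, 6); Firm B gets 10.
- High → Firm A plays Tier2 (best of 9, 13, 3, 10, 8); Firm B gets 9.
Maximizing over 4, 10, 9, Firm B chooses Mid. Subgame-perfect outcome: (Tier1, Mid) with payoffs (15, 10).
For the simultaneous game, intersect best replies.
Firm A's best replies: Low→Tier3; Mid→Tier1; High→Tier2.
Firm B's best replies: Tier1→High; Tier2→High; Tier3→High; Tier4→Mid; Tier5→High.
The unique mutual best reply is (Tier2, High), giving (13, 9).
Sequential outcome (Tier1, Mid) differs from the Nash profile (Tier2, High).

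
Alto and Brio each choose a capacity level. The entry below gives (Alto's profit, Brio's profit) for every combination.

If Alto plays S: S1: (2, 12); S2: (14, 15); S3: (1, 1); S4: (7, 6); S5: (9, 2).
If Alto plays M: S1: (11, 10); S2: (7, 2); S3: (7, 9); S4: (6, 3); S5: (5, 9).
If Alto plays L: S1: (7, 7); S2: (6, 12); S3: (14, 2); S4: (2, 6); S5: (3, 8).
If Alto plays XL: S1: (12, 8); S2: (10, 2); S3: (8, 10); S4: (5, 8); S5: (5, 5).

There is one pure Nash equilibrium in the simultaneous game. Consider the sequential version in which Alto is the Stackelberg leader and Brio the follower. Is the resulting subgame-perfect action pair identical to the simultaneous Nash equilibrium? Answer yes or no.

yes

Backward induction with Alto moving first.
- S → Brio plays S2 (best of 12, 15, 1, 6, 2); Alto gets 14.
- M → Brio plays S1 (best of 10, 2, 9, 3, 9); Alto gets 11.
- L → Brio plays S2 (best of 7, 12, 2, 6, 8); Alto gets 6.
- XL → Brio plays S3 (best of 8, 2, 10, 8, 5); Alto gets 8.
Alto's induced payoffs are 14, 11, 6, 8, so Alto commits to S. Subgame-perfect outcome: (S, S2) with payoffs (14, 15).
Now find the simultaneous Nash equilibrium.
Alto's best replies: S1→XL; S2→S; S3→L; S4→S; S5→S.
Brio's best replies: S→S2; M→S1; L→S2; XL→S3.
Only (S, S2) has each player best-responding; Nash payoffs (14, 15).
Sequential outcome (S, S2) coincides with the Nash profile (S, S2).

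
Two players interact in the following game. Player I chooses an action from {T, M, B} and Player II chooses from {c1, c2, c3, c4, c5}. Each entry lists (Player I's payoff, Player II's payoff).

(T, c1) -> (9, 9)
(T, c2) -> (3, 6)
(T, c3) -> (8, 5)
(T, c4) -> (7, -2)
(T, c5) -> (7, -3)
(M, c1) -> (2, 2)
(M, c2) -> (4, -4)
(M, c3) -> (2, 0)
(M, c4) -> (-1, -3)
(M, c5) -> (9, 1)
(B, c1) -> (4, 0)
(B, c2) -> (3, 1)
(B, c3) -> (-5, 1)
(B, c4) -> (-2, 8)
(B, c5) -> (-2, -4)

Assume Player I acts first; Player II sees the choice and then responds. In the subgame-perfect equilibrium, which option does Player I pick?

T

Backward induction with Player I moving first.
- T → Player II plays c1 (best of 9, 6, 5, -2, -3); Player I gets 9.
- M → Player II plays c1 (best of 2, -4, 0, -3, 1); Player I gets 2.
- B → Player II plays c4 (best of 0, 1, 1, 8, -4); Player I gets -2.
Maximizing over 9, 2, -2, Player I chooses T. Subgame-perfect outcome: (T, c1) with payoffs (9, 9).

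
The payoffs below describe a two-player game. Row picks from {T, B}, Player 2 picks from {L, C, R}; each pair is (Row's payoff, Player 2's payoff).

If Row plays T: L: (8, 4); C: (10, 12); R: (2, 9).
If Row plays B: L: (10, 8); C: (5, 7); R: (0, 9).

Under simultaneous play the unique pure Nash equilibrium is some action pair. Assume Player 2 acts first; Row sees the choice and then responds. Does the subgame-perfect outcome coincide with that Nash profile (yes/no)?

Work backward from Row's decision.
- L: BR = B, leader payoff 8.
- C: BR = T, leader payoff 12.
- R: BR = T, leader payoff 9.
Maximizing over 8, 12, 9, Player 2 chooses C. Subgame-perfect outcome: (T, C) with payoffs (10, 12).
For the simultaneous game, intersect best replies.
Row's best replies: L→B; C→T; R→T.
Player 2's best replies: T→C; B→R.
Only (T, C) has each player best-responding; Nash payoffs (10, 12).
Sequential outcome (T, C) coincides with the Nash profile (T, C).

yes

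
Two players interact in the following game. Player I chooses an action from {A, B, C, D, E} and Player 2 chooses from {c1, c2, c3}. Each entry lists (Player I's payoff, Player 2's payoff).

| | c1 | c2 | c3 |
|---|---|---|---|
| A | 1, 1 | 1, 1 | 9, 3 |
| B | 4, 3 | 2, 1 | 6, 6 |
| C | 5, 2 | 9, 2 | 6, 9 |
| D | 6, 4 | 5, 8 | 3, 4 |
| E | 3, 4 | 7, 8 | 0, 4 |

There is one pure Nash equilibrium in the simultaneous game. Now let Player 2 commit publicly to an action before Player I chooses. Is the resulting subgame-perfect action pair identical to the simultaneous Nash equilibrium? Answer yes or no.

no

Backward induction with Player 2 moving first.
- c1: BR = D, leader payoff 4.
- c2: BR = C, leader payoff 2.
- c3: BR = A, leader payoff 3.
Player 2's induced payoffs are 4, 2, 3, so Player 2 commits to c1. Subgame-perfect outcome: (D, c1) with payoffs (6, 4).
Under simultaneous play:
Player I's best replies: c1→D; c2→C; c3→A.
Player 2's best replies: A→c3; B→c3; C→c3; D→c2; E→c2.
Only (A, c3) has each player best-responding; Nash payoffs (9, 3).
Sequential outcome (D, c1) differs from the Nash profile (A, c3).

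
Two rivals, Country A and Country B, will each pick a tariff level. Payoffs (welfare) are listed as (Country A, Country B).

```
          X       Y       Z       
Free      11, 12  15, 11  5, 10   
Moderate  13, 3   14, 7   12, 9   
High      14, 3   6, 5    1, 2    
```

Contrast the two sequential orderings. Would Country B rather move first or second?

If Country A leads: Country B's best replies are Free→X, Moderate→Z, High→Y; Country A's induced payoffs 11, 12, 6; outcome (Moderate, Z), payoffs (12, 9).
If Country B leads: Country A's best replies are X→High, Y→Free, Z→Moderate; Country B's induced payoffs 3, 11, 9; outcome (Free, Y), payoffs (15, 11).
Country B gets 11 moving first and 9 moving second, so Country B prefers to move first.

first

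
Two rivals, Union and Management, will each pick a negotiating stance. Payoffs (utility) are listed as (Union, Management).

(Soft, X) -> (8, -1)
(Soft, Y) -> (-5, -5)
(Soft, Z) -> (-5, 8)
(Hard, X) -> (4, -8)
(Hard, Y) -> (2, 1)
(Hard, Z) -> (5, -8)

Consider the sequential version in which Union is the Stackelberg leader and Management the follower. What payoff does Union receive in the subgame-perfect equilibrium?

Work backward from Management's decision.
- Soft: BR = Z, leader payoff -5.
- Hard: BR = Y, leader payoff 2.
Maximizing over -5, 2, Union chooses Hard. Subgame-perfect outcome: (Hard, Y) with payoffs (2, 1).

2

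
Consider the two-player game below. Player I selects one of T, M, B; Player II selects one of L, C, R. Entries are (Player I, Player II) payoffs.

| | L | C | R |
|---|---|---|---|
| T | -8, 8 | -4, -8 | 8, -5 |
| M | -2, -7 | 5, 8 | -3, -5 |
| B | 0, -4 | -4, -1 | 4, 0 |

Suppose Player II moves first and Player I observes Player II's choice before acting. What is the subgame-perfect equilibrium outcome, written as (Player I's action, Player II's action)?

(M, C)

Player I best-responds to each possible Player II move:
- L: BR = B, leader payoff -4.
- C: BR = M, leader payoff 8.
- R: BR = T, leader payoff -5.
Player II's induced payoffs are -4, 8, -5, so Player II commits to C. Subgame-perfect outcome: (M, C) with payoffs (5, 8).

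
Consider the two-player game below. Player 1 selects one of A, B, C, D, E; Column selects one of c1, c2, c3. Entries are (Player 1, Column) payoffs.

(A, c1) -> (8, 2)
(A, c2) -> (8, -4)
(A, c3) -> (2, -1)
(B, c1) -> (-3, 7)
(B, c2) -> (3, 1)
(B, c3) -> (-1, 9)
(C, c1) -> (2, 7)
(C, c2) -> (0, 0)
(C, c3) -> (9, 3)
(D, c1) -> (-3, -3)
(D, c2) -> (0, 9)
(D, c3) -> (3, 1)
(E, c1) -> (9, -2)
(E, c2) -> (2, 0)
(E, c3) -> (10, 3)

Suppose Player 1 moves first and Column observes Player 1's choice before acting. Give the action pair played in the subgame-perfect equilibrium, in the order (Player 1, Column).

(E, c3)

Solve by backward induction (Player 1 leads).
- A: Column compares 2, -4, -1 and picks c1; Player 1 would get 8.
- B: Column compares 7, 1, 9 and picks c3; Player 1 would get -1.
- C: Column compares 7, 0, 3 and picks c1; Player 1 would get 2.
- D: Column compares -3, 9, 1 and picks c2; Player 1 would get 0.
- E: Column compares -2, 0, 3 and picks c3; Player 1 would get 10.
Player 1's induced payoffs are 8, -1, 2, 0, 10, so Player 1 commits to E. Subgame-perfect outcome: (E, c3) with payoffs (10, 3).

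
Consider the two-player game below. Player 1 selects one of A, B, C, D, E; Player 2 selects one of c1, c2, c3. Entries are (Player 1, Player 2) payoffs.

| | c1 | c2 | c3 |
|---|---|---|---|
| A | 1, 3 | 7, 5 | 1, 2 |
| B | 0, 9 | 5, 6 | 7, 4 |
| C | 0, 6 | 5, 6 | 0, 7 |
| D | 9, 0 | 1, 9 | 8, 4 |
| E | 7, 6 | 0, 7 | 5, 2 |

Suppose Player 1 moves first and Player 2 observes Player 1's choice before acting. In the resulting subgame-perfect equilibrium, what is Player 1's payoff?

7

Player 2 best-responds to each possible Player 1 move:
- A: Player 2 compares 3, 5, 2 and picks c2; Player 1 would get 7.
- B: Player 2 compares 9, 6, 4 and picks c1; Player 1 would get 0.
- C: Player 2 compares 6, 6, 7 and picks c3; Player 1 would get 0.
- D: Player 2 compares 0, 9, 4 and picks c2; Player 1 would get 1.
- E: Player 2 compares 6, 7, 2 and picks c2; Player 1 would get 0.
Among 7, 0, 0, 1, 0, the best is 7 at A. Subgame-perfect outcome: (A, c2) with payoffs (7, 5).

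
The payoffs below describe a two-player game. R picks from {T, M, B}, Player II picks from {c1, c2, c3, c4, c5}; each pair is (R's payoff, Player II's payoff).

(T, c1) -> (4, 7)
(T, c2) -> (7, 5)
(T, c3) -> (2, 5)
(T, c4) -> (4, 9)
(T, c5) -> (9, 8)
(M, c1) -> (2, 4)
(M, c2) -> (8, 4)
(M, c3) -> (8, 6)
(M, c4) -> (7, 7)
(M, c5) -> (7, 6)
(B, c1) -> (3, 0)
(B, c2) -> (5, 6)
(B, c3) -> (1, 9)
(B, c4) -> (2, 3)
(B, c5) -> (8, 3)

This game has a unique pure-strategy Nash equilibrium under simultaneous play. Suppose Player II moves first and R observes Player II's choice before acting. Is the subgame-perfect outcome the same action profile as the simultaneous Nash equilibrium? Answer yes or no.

Backward induction with Player II moving first.
- c1: BR = T, leader payoff 7.
- c2: BR = M, leader payoff 4.
- c3: BR = M, leader payoff 6.
- c4: BR = M, leader payoff 7.
- c5: BR = T, leader payoff 8.
Maximizing over 7, 4, 6, 7, 8, Player II chooses c5. Subgame-perfect outcome: (T, c5) with payoffs (9, 8).
For the simultaneous game, intersect best replies.
R's best replies: c1→T; c2→M; c3→M; c4→M; c5→T.
Player II's best replies: T→c4; M→c4; B→c3.
The unique mutual best reply is (M, c4), giving (7, 7).
Sequential outcome (T, c5) differs from the Nash profile (M, c4).

no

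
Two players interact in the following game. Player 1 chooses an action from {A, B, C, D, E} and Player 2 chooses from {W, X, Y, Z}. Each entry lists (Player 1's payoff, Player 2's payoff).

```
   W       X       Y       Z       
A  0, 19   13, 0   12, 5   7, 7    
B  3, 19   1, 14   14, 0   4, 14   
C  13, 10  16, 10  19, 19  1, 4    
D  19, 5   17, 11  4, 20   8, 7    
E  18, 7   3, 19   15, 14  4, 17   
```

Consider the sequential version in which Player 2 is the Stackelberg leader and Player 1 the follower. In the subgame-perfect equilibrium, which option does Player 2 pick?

Y

Backward induction with Player 2 moving first.
- W: Player 1 compares 0, 3, 13, 19, 18 and picks D; Player 2 would get 5.
- X: Player 1 compares 13, 1, 16, 17, 3 and picks D; Player 2 would get 11.
- Y: Player 1 compares 12, 14, 19, 4, 15 and picks C; Player 2 would get 19.
- Z: Player 1 compares 7, 4, 1, 8, 4 and picks D; Player 2 would get 7.
Maximizing over 5, 11, 19, 7, Player 2 chooses Y. Subgame-perfect outcome: (C, Y) with payoffs (19, 19).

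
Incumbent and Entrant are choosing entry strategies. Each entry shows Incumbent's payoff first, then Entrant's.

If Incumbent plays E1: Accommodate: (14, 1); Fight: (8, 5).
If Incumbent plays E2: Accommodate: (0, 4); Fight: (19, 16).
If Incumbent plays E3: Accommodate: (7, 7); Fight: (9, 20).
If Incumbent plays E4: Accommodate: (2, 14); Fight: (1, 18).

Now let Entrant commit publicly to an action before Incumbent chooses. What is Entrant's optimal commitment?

Fight

Backward induction with Entrant moving first.
- Accommodate: BR = E1, leader payoff 1.
- Fight: BR = E2, leader payoff 16.
Among 1, 16, the best is 16 at Fight. Subgame-perfect outcome: (E2, Fight) with payoffs (19, 16).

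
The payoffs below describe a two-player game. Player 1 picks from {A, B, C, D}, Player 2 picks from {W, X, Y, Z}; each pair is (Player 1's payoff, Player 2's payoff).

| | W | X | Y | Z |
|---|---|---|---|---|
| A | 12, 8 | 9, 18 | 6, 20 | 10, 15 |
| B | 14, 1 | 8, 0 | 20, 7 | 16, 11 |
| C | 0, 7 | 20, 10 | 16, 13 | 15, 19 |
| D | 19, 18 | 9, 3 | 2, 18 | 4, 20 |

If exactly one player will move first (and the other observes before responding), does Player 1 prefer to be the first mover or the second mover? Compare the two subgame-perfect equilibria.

If Player 1 leads: Player 2's best replies are A→Y, B→Z, C→Z, D→Z; Player 1's induced payoffs 6, 16, 15, 4; outcome (B, Z), payoffs (16, 11).
If Player 2 leads: Player 1's best replies are W→D, X→C, Y→B, Z→B; Player 2's induced payoffs 18, 10, 7, 11; outcome (D, W), payoffs (19, 18).
Player 1 gets 16 moving first and 19 moving second, so Player 1 prefers to move second.

second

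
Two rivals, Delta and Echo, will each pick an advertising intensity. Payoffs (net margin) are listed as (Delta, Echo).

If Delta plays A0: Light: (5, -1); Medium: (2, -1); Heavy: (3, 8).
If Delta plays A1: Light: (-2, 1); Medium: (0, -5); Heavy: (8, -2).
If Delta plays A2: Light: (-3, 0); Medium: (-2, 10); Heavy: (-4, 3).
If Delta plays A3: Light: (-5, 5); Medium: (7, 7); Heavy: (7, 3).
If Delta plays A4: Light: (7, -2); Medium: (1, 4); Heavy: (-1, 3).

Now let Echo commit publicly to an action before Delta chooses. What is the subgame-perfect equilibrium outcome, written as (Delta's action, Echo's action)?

Work backward from Delta's decision.
- Light: Delta compares 5, -2, -3, -5, 7 and picks A4; Echo would get -2.
- Medium: Delta compares 2, 0, -2, 7, 1 and picks A3; Echo would get 7.
- Heavy: Delta compares 3, 8, -4, 7, -1 and picks A1; Echo would get -2.
Among -2, 7, -2, the best is 7 at Medium. Subgame-perfect outcome: (A3, Medium) with payoffs (7, 7).

(A3, Medium)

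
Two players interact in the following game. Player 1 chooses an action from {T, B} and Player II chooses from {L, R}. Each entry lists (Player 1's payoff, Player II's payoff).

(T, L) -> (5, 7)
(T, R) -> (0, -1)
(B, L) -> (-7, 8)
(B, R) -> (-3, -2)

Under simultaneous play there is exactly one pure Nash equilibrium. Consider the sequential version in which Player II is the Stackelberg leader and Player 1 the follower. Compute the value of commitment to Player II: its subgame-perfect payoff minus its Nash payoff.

Backward induction with Player II moving first.
- L: BR = T, leader payoff 7.
- R: BR = T, leader payoff -1.
Maximizing over 7, -1, Player II chooses L. Subgame-perfect outcome: (T, L) with payoffs (5, 7).
Under simultaneous play:
Player 1's best replies: L→T; R→T.
Player II's best replies: T→L; B→L.
Only (T, L) has each player best-responding; Nash payoffs (5, 7).
Player II's commitment gain: 7 − 7 = 0.

0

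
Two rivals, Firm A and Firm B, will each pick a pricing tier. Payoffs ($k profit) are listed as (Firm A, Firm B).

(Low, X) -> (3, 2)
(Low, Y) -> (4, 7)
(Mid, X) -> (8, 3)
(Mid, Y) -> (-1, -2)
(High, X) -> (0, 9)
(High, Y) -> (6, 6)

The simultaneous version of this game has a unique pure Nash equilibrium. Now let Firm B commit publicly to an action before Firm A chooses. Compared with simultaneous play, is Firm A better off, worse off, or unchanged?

worse off

Firm A best-responds to each possible Firm B move:
- X → Firm A plays Mid (best of 3, 8, 0); Firm B gets 3.
- Y → Firm A plays High (best of 4, -1, 6); Firm B gets 6.
Maximizing over 3, 6, Firm B chooses Y. Subgame-perfect outcome: (High, Y) with payoffs (6, 6).
Under simultaneous play:
Firm A's best replies: X→Mid; Y→High.
Firm B's best replies: Low→Y; Mid→X; High→X.
The unique mutual best reply is (Mid, X), giving (8, 3).
Firm A earns 6 sequentially versus 8 at the Nash outcome: worse off.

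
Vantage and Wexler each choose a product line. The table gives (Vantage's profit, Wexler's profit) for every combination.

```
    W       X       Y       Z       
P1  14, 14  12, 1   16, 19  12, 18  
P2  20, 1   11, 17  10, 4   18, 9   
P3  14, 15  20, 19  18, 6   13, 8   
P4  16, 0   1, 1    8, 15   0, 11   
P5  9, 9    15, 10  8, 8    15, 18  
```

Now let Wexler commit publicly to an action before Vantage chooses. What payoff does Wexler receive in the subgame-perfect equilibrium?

19

Solve by backward induction (Wexler leads).
- W: Vantage compares 14, 20, 14, 16, 9 and picks P2; Wexler would get 1.
- X: Vantage compares 12, 11, 20, 1, 15 and picks P3; Wexler would get 19.
- Y: Vantage compares 16, 10, 18, 8, 8 and picks P3; Wexler would get 6.
- Z: Vantage compares 12, 18, 13, 0, 15 and picks P2; Wexler would get 9.
Among 1, 19, 6, 9, the best is 19 at X. Subgame-perfect outcome: (P3, X) with payoffs (20, 19).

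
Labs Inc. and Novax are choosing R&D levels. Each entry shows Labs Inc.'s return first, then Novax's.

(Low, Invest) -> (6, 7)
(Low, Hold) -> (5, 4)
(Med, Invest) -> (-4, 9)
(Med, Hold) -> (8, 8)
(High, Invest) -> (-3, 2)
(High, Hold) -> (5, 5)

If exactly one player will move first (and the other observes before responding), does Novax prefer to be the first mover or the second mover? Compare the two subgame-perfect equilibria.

first

If Labs Inc. leads: Novax's best replies are Low→Invest, Med→Invest, High→Hold; Labs Inc.'s induced payoffs 6, -4, 5; outcome (Low, Invest), payoffs (6, 7).
If Novax leads: Labs Inc.'s best replies are Invest→Low, Hold→Med; Novax's induced payoffs 7, 8; outcome (Med, Hold), payoffs (8, 8).
Novax gets 8 moving first and 7 moving second, so Novax prefers to move first.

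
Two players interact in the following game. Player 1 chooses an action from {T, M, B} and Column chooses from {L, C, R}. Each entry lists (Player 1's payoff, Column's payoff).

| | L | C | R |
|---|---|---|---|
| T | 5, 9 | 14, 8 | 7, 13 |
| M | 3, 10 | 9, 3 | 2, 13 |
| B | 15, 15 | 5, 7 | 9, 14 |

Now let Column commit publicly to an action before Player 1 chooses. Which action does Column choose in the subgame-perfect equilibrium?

Backward induction with Column moving first.
- L: Player 1 compares 5, 3, 15 and picks B; Column would get 15.
- C: Player 1 compares 14, 9, 5 and picks T; Column would get 8.
- R: Player 1 compares 7, 2, 9 and picks B; Column would get 14.
Maximizing over 15, 8, 14, Column chooses L. Subgame-perfect outcome: (B, L) with payoffs (15, 15).

L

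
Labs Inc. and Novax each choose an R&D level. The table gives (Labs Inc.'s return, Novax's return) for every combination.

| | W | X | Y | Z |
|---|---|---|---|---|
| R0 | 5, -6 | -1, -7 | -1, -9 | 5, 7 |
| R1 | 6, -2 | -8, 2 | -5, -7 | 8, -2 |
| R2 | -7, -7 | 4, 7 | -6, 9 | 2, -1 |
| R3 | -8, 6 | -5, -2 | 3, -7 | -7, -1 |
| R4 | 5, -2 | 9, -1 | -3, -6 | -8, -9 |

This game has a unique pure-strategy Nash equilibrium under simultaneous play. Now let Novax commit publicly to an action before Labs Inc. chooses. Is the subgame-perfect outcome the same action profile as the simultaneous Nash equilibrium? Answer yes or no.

yes

Work backward from Labs Inc.'s decision.
- W: BR = R1, leader payoff -2.
- X: BR = R4, leader payoff -1.
- Y: BR = R3, leader payoff -7.
- Z: BR = R1, leader payoff -2.
Among -2, -1, -7, -2, the best is -1 at X. Subgame-perfect outcome: (R4, X) with payoffs (9, -1).
Under simultaneous play:
Labs Inc.'s best replies: W→R1; X→R4; Y→R3; Z→R1.
Novax's best replies: R0→Z; R1→X; R2→Y; R3→W; R4→X.
Only (R4, X) has each player best-responding; Nash payoffs (9, -1).
Sequential outcome (R4, X) coincides with the Nash profile (R4, X).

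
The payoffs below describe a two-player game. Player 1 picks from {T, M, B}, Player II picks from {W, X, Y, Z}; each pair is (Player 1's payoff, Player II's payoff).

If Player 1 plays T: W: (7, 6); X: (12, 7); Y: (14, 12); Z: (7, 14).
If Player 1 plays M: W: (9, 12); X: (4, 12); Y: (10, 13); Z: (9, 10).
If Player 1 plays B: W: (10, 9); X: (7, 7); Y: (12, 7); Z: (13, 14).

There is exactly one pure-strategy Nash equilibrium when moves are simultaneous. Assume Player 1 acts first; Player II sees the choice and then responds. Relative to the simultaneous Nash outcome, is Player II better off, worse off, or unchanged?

unchanged

Work backward from Player II's decision.
- T: BR = Z, leader payoff 7.
- M: BR = Y, leader payoff 10.
- B: BR = Z, leader payoff 13.
Maximizing over 7, 10, 13, Player 1 chooses B. Subgame-perfect outcome: (B, Z) with payoffs (13, 14).
Now find the simultaneous Nash equilibrium.
Player 1's best replies: W→B; X→T; Y→T; Z→B.
Player II's best replies: T→Z; M→Y; B→Z.
The unique mutual best reply is (B, Z), giving (13, 14).
Player II earns 14 sequentially versus 14 at the Nash outcome: unchanged.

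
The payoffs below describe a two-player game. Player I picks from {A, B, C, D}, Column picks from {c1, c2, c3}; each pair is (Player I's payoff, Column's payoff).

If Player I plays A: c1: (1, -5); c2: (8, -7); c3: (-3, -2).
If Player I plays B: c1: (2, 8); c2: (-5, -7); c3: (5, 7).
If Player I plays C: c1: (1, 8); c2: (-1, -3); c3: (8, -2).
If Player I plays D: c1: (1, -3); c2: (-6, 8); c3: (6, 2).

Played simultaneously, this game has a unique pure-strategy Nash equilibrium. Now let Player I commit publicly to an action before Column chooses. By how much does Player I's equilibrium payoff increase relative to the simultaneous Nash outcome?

Work backward from Column's decision.
- A: Column compares -5, -7, -2 and picks c3; Player I would get -3.
- B: Column compares 8, -7, 7 and picks c1; Player I would get 2.
- C: Column compares 8, -3, -2 and picks c1; Player I would get 1.
- D: Column compares -3, 8, 2 and picks c2; Player I would get -6.
Player I's induced payoffs are -3, 2, 1, -6, so Player I commits to B. Subgame-perfect outcome: (B, c1) with payoffs (2, 8).
For the simultaneous game, intersect best replies.
Player I's best replies: c1→B; c2→A; c3→C.
Column's best replies: A→c3; B→c1; C→c1; D→c2.
The unique mutual best reply is (B, c1), giving (2, 8).
Player I's commitment gain: 2 − 2 = 0.

0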